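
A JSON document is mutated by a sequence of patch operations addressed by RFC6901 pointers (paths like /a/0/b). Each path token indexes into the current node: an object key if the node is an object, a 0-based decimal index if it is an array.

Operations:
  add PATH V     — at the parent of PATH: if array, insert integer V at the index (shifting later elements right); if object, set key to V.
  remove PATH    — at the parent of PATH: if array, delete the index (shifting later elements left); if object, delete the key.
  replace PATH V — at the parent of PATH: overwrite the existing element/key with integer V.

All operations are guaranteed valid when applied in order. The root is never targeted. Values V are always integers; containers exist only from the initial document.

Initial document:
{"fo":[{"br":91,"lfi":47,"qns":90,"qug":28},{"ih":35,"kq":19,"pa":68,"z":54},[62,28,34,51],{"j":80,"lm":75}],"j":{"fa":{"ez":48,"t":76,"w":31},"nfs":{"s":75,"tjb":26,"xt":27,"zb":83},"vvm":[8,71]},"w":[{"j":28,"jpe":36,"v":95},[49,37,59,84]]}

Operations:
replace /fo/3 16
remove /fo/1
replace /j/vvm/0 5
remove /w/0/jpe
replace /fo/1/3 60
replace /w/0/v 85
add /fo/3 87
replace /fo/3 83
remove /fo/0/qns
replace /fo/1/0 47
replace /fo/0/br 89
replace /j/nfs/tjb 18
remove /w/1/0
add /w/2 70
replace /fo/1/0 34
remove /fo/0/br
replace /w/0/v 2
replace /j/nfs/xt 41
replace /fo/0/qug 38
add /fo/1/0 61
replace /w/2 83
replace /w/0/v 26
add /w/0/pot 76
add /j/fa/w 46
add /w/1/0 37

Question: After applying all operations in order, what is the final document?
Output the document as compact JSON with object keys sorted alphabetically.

After op 1 (replace /fo/3 16): {"fo":[{"br":91,"lfi":47,"qns":90,"qug":28},{"ih":35,"kq":19,"pa":68,"z":54},[62,28,34,51],16],"j":{"fa":{"ez":48,"t":76,"w":31},"nfs":{"s":75,"tjb":26,"xt":27,"zb":83},"vvm":[8,71]},"w":[{"j":28,"jpe":36,"v":95},[49,37,59,84]]}
After op 2 (remove /fo/1): {"fo":[{"br":91,"lfi":47,"qns":90,"qug":28},[62,28,34,51],16],"j":{"fa":{"ez":48,"t":76,"w":31},"nfs":{"s":75,"tjb":26,"xt":27,"zb":83},"vvm":[8,71]},"w":[{"j":28,"jpe":36,"v":95},[49,37,59,84]]}
After op 3 (replace /j/vvm/0 5): {"fo":[{"br":91,"lfi":47,"qns":90,"qug":28},[62,28,34,51],16],"j":{"fa":{"ez":48,"t":76,"w":31},"nfs":{"s":75,"tjb":26,"xt":27,"zb":83},"vvm":[5,71]},"w":[{"j":28,"jpe":36,"v":95},[49,37,59,84]]}
After op 4 (remove /w/0/jpe): {"fo":[{"br":91,"lfi":47,"qns":90,"qug":28},[62,28,34,51],16],"j":{"fa":{"ez":48,"t":76,"w":31},"nfs":{"s":75,"tjb":26,"xt":27,"zb":83},"vvm":[5,71]},"w":[{"j":28,"v":95},[49,37,59,84]]}
After op 5 (replace /fo/1/3 60): {"fo":[{"br":91,"lfi":47,"qns":90,"qug":28},[62,28,34,60],16],"j":{"fa":{"ez":48,"t":76,"w":31},"nfs":{"s":75,"tjb":26,"xt":27,"zb":83},"vvm":[5,71]},"w":[{"j":28,"v":95},[49,37,59,84]]}
After op 6 (replace /w/0/v 85): {"fo":[{"br":91,"lfi":47,"qns":90,"qug":28},[62,28,34,60],16],"j":{"fa":{"ez":48,"t":76,"w":31},"nfs":{"s":75,"tjb":26,"xt":27,"zb":83},"vvm":[5,71]},"w":[{"j":28,"v":85},[49,37,59,84]]}
After op 7 (add /fo/3 87): {"fo":[{"br":91,"lfi":47,"qns":90,"qug":28},[62,28,34,60],16,87],"j":{"fa":{"ez":48,"t":76,"w":31},"nfs":{"s":75,"tjb":26,"xt":27,"zb":83},"vvm":[5,71]},"w":[{"j":28,"v":85},[49,37,59,84]]}
After op 8 (replace /fo/3 83): {"fo":[{"br":91,"lfi":47,"qns":90,"qug":28},[62,28,34,60],16,83],"j":{"fa":{"ez":48,"t":76,"w":31},"nfs":{"s":75,"tjb":26,"xt":27,"zb":83},"vvm":[5,71]},"w":[{"j":28,"v":85},[49,37,59,84]]}
After op 9 (remove /fo/0/qns): {"fo":[{"br":91,"lfi":47,"qug":28},[62,28,34,60],16,83],"j":{"fa":{"ez":48,"t":76,"w":31},"nfs":{"s":75,"tjb":26,"xt":27,"zb":83},"vvm":[5,71]},"w":[{"j":28,"v":85},[49,37,59,84]]}
After op 10 (replace /fo/1/0 47): {"fo":[{"br":91,"lfi":47,"qug":28},[47,28,34,60],16,83],"j":{"fa":{"ez":48,"t":76,"w":31},"nfs":{"s":75,"tjb":26,"xt":27,"zb":83},"vvm":[5,71]},"w":[{"j":28,"v":85},[49,37,59,84]]}
After op 11 (replace /fo/0/br 89): {"fo":[{"br":89,"lfi":47,"qug":28},[47,28,34,60],16,83],"j":{"fa":{"ez":48,"t":76,"w":31},"nfs":{"s":75,"tjb":26,"xt":27,"zb":83},"vvm":[5,71]},"w":[{"j":28,"v":85},[49,37,59,84]]}
After op 12 (replace /j/nfs/tjb 18): {"fo":[{"br":89,"lfi":47,"qug":28},[47,28,34,60],16,83],"j":{"fa":{"ez":48,"t":76,"w":31},"nfs":{"s":75,"tjb":18,"xt":27,"zb":83},"vvm":[5,71]},"w":[{"j":28,"v":85},[49,37,59,84]]}
After op 13 (remove /w/1/0): {"fo":[{"br":89,"lfi":47,"qug":28},[47,28,34,60],16,83],"j":{"fa":{"ez":48,"t":76,"w":31},"nfs":{"s":75,"tjb":18,"xt":27,"zb":83},"vvm":[5,71]},"w":[{"j":28,"v":85},[37,59,84]]}
After op 14 (add /w/2 70): {"fo":[{"br":89,"lfi":47,"qug":28},[47,28,34,60],16,83],"j":{"fa":{"ez":48,"t":76,"w":31},"nfs":{"s":75,"tjb":18,"xt":27,"zb":83},"vvm":[5,71]},"w":[{"j":28,"v":85},[37,59,84],70]}
After op 15 (replace /fo/1/0 34): {"fo":[{"br":89,"lfi":47,"qug":28},[34,28,34,60],16,83],"j":{"fa":{"ez":48,"t":76,"w":31},"nfs":{"s":75,"tjb":18,"xt":27,"zb":83},"vvm":[5,71]},"w":[{"j":28,"v":85},[37,59,84],70]}
After op 16 (remove /fo/0/br): {"fo":[{"lfi":47,"qug":28},[34,28,34,60],16,83],"j":{"fa":{"ez":48,"t":76,"w":31},"nfs":{"s":75,"tjb":18,"xt":27,"zb":83},"vvm":[5,71]},"w":[{"j":28,"v":85},[37,59,84],70]}
After op 17 (replace /w/0/v 2): {"fo":[{"lfi":47,"qug":28},[34,28,34,60],16,83],"j":{"fa":{"ez":48,"t":76,"w":31},"nfs":{"s":75,"tjb":18,"xt":27,"zb":83},"vvm":[5,71]},"w":[{"j":28,"v":2},[37,59,84],70]}
After op 18 (replace /j/nfs/xt 41): {"fo":[{"lfi":47,"qug":28},[34,28,34,60],16,83],"j":{"fa":{"ez":48,"t":76,"w":31},"nfs":{"s":75,"tjb":18,"xt":41,"zb":83},"vvm":[5,71]},"w":[{"j":28,"v":2},[37,59,84],70]}
After op 19 (replace /fo/0/qug 38): {"fo":[{"lfi":47,"qug":38},[34,28,34,60],16,83],"j":{"fa":{"ez":48,"t":76,"w":31},"nfs":{"s":75,"tjb":18,"xt":41,"zb":83},"vvm":[5,71]},"w":[{"j":28,"v":2},[37,59,84],70]}
After op 20 (add /fo/1/0 61): {"fo":[{"lfi":47,"qug":38},[61,34,28,34,60],16,83],"j":{"fa":{"ez":48,"t":76,"w":31},"nfs":{"s":75,"tjb":18,"xt":41,"zb":83},"vvm":[5,71]},"w":[{"j":28,"v":2},[37,59,84],70]}
After op 21 (replace /w/2 83): {"fo":[{"lfi":47,"qug":38},[61,34,28,34,60],16,83],"j":{"fa":{"ez":48,"t":76,"w":31},"nfs":{"s":75,"tjb":18,"xt":41,"zb":83},"vvm":[5,71]},"w":[{"j":28,"v":2},[37,59,84],83]}
After op 22 (replace /w/0/v 26): {"fo":[{"lfi":47,"qug":38},[61,34,28,34,60],16,83],"j":{"fa":{"ez":48,"t":76,"w":31},"nfs":{"s":75,"tjb":18,"xt":41,"zb":83},"vvm":[5,71]},"w":[{"j":28,"v":26},[37,59,84],83]}
After op 23 (add /w/0/pot 76): {"fo":[{"lfi":47,"qug":38},[61,34,28,34,60],16,83],"j":{"fa":{"ez":48,"t":76,"w":31},"nfs":{"s":75,"tjb":18,"xt":41,"zb":83},"vvm":[5,71]},"w":[{"j":28,"pot":76,"v":26},[37,59,84],83]}
After op 24 (add /j/fa/w 46): {"fo":[{"lfi":47,"qug":38},[61,34,28,34,60],16,83],"j":{"fa":{"ez":48,"t":76,"w":46},"nfs":{"s":75,"tjb":18,"xt":41,"zb":83},"vvm":[5,71]},"w":[{"j":28,"pot":76,"v":26},[37,59,84],83]}
After op 25 (add /w/1/0 37): {"fo":[{"lfi":47,"qug":38},[61,34,28,34,60],16,83],"j":{"fa":{"ez":48,"t":76,"w":46},"nfs":{"s":75,"tjb":18,"xt":41,"zb":83},"vvm":[5,71]},"w":[{"j":28,"pot":76,"v":26},[37,37,59,84],83]}

Answer: {"fo":[{"lfi":47,"qug":38},[61,34,28,34,60],16,83],"j":{"fa":{"ez":48,"t":76,"w":46},"nfs":{"s":75,"tjb":18,"xt":41,"zb":83},"vvm":[5,71]},"w":[{"j":28,"pot":76,"v":26},[37,37,59,84],83]}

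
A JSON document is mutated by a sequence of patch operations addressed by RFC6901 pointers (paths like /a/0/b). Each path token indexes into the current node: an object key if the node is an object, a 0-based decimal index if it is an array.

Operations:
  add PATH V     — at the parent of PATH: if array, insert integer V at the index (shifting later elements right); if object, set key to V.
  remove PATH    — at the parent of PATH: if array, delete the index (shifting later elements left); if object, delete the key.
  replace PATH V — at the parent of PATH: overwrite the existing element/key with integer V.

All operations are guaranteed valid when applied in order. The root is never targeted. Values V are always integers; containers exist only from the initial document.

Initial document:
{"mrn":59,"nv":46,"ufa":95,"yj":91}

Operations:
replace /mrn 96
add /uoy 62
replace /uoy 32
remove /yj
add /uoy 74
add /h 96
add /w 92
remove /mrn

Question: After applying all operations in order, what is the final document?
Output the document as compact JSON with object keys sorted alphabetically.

After op 1 (replace /mrn 96): {"mrn":96,"nv":46,"ufa":95,"yj":91}
After op 2 (add /uoy 62): {"mrn":96,"nv":46,"ufa":95,"uoy":62,"yj":91}
After op 3 (replace /uoy 32): {"mrn":96,"nv":46,"ufa":95,"uoy":32,"yj":91}
After op 4 (remove /yj): {"mrn":96,"nv":46,"ufa":95,"uoy":32}
After op 5 (add /uoy 74): {"mrn":96,"nv":46,"ufa":95,"uoy":74}
After op 6 (add /h 96): {"h":96,"mrn":96,"nv":46,"ufa":95,"uoy":74}
After op 7 (add /w 92): {"h":96,"mrn":96,"nv":46,"ufa":95,"uoy":74,"w":92}
After op 8 (remove /mrn): {"h":96,"nv":46,"ufa":95,"uoy":74,"w":92}

Answer: {"h":96,"nv":46,"ufa":95,"uoy":74,"w":92}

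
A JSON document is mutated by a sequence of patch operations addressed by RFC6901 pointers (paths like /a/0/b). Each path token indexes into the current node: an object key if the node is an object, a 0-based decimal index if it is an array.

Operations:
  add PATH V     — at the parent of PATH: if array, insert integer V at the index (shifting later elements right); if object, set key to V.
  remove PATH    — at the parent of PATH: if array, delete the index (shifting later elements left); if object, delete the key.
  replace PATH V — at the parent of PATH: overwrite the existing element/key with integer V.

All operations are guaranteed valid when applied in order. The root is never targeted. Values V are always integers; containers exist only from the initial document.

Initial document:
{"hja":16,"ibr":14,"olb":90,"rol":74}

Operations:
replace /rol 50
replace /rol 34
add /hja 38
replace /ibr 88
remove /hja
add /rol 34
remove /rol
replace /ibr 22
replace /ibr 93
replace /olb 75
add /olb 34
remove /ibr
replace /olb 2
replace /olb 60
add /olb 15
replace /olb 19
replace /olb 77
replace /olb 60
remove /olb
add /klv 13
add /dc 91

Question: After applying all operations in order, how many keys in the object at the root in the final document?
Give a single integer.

Answer: 2

Derivation:
After op 1 (replace /rol 50): {"hja":16,"ibr":14,"olb":90,"rol":50}
After op 2 (replace /rol 34): {"hja":16,"ibr":14,"olb":90,"rol":34}
After op 3 (add /hja 38): {"hja":38,"ibr":14,"olb":90,"rol":34}
After op 4 (replace /ibr 88): {"hja":38,"ibr":88,"olb":90,"rol":34}
After op 5 (remove /hja): {"ibr":88,"olb":90,"rol":34}
After op 6 (add /rol 34): {"ibr":88,"olb":90,"rol":34}
After op 7 (remove /rol): {"ibr":88,"olb":90}
After op 8 (replace /ibr 22): {"ibr":22,"olb":90}
After op 9 (replace /ibr 93): {"ibr":93,"olb":90}
After op 10 (replace /olb 75): {"ibr":93,"olb":75}
After op 11 (add /olb 34): {"ibr":93,"olb":34}
After op 12 (remove /ibr): {"olb":34}
After op 13 (replace /olb 2): {"olb":2}
After op 14 (replace /olb 60): {"olb":60}
After op 15 (add /olb 15): {"olb":15}
After op 16 (replace /olb 19): {"olb":19}
After op 17 (replace /olb 77): {"olb":77}
After op 18 (replace /olb 60): {"olb":60}
After op 19 (remove /olb): {}
After op 20 (add /klv 13): {"klv":13}
After op 21 (add /dc 91): {"dc":91,"klv":13}
Size at the root: 2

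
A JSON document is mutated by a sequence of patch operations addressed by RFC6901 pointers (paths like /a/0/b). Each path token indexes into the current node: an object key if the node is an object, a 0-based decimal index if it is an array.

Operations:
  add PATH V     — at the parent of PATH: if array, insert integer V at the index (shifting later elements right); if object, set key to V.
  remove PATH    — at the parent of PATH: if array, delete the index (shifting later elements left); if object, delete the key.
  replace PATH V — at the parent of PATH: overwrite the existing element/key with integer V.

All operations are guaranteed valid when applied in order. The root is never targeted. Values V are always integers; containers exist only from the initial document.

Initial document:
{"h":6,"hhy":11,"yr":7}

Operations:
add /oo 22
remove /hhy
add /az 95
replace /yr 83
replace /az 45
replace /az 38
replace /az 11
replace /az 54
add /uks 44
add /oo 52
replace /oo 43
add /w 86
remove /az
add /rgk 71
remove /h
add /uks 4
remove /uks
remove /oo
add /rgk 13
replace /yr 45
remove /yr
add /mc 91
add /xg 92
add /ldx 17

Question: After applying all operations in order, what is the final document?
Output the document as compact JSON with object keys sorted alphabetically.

Answer: {"ldx":17,"mc":91,"rgk":13,"w":86,"xg":92}

Derivation:
After op 1 (add /oo 22): {"h":6,"hhy":11,"oo":22,"yr":7}
After op 2 (remove /hhy): {"h":6,"oo":22,"yr":7}
After op 3 (add /az 95): {"az":95,"h":6,"oo":22,"yr":7}
After op 4 (replace /yr 83): {"az":95,"h":6,"oo":22,"yr":83}
After op 5 (replace /az 45): {"az":45,"h":6,"oo":22,"yr":83}
After op 6 (replace /az 38): {"az":38,"h":6,"oo":22,"yr":83}
After op 7 (replace /az 11): {"az":11,"h":6,"oo":22,"yr":83}
After op 8 (replace /az 54): {"az":54,"h":6,"oo":22,"yr":83}
After op 9 (add /uks 44): {"az":54,"h":6,"oo":22,"uks":44,"yr":83}
After op 10 (add /oo 52): {"az":54,"h":6,"oo":52,"uks":44,"yr":83}
After op 11 (replace /oo 43): {"az":54,"h":6,"oo":43,"uks":44,"yr":83}
After op 12 (add /w 86): {"az":54,"h":6,"oo":43,"uks":44,"w":86,"yr":83}
After op 13 (remove /az): {"h":6,"oo":43,"uks":44,"w":86,"yr":83}
After op 14 (add /rgk 71): {"h":6,"oo":43,"rgk":71,"uks":44,"w":86,"yr":83}
After op 15 (remove /h): {"oo":43,"rgk":71,"uks":44,"w":86,"yr":83}
After op 16 (add /uks 4): {"oo":43,"rgk":71,"uks":4,"w":86,"yr":83}
After op 17 (remove /uks): {"oo":43,"rgk":71,"w":86,"yr":83}
After op 18 (remove /oo): {"rgk":71,"w":86,"yr":83}
After op 19 (add /rgk 13): {"rgk":13,"w":86,"yr":83}
After op 20 (replace /yr 45): {"rgk":13,"w":86,"yr":45}
After op 21 (remove /yr): {"rgk":13,"w":86}
After op 22 (add /mc 91): {"mc":91,"rgk":13,"w":86}
After op 23 (add /xg 92): {"mc":91,"rgk":13,"w":86,"xg":92}
After op 24 (add /ldx 17): {"ldx":17,"mc":91,"rgk":13,"w":86,"xg":92}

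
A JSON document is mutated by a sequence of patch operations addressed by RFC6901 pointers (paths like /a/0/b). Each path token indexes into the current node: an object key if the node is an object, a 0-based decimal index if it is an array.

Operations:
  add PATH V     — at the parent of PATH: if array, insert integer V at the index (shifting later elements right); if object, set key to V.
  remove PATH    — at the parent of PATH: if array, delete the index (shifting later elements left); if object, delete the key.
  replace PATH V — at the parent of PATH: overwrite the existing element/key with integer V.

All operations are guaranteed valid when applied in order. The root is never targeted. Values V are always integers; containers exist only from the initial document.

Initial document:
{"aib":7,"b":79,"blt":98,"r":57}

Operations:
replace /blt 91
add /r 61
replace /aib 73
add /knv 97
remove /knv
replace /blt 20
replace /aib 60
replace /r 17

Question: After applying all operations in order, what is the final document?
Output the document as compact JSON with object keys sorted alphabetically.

Answer: {"aib":60,"b":79,"blt":20,"r":17}

Derivation:
After op 1 (replace /blt 91): {"aib":7,"b":79,"blt":91,"r":57}
After op 2 (add /r 61): {"aib":7,"b":79,"blt":91,"r":61}
After op 3 (replace /aib 73): {"aib":73,"b":79,"blt":91,"r":61}
After op 4 (add /knv 97): {"aib":73,"b":79,"blt":91,"knv":97,"r":61}
After op 5 (remove /knv): {"aib":73,"b":79,"blt":91,"r":61}
After op 6 (replace /blt 20): {"aib":73,"b":79,"blt":20,"r":61}
After op 7 (replace /aib 60): {"aib":60,"b":79,"blt":20,"r":61}
After op 8 (replace /r 17): {"aib":60,"b":79,"blt":20,"r":17}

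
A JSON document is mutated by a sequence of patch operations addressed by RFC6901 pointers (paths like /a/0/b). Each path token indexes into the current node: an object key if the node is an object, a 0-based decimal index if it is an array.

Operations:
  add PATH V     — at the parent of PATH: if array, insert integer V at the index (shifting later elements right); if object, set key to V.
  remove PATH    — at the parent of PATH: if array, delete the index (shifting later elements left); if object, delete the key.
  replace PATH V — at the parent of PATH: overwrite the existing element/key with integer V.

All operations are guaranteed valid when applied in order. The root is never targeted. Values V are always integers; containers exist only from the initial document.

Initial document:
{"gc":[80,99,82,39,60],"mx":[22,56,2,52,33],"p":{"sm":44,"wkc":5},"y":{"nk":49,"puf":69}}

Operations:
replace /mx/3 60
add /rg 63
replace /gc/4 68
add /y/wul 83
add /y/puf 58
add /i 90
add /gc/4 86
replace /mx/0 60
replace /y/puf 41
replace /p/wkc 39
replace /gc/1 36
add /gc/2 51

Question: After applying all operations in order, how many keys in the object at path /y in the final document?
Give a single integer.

Answer: 3

Derivation:
After op 1 (replace /mx/3 60): {"gc":[80,99,82,39,60],"mx":[22,56,2,60,33],"p":{"sm":44,"wkc":5},"y":{"nk":49,"puf":69}}
After op 2 (add /rg 63): {"gc":[80,99,82,39,60],"mx":[22,56,2,60,33],"p":{"sm":44,"wkc":5},"rg":63,"y":{"nk":49,"puf":69}}
After op 3 (replace /gc/4 68): {"gc":[80,99,82,39,68],"mx":[22,56,2,60,33],"p":{"sm":44,"wkc":5},"rg":63,"y":{"nk":49,"puf":69}}
After op 4 (add /y/wul 83): {"gc":[80,99,82,39,68],"mx":[22,56,2,60,33],"p":{"sm":44,"wkc":5},"rg":63,"y":{"nk":49,"puf":69,"wul":83}}
After op 5 (add /y/puf 58): {"gc":[80,99,82,39,68],"mx":[22,56,2,60,33],"p":{"sm":44,"wkc":5},"rg":63,"y":{"nk":49,"puf":58,"wul":83}}
After op 6 (add /i 90): {"gc":[80,99,82,39,68],"i":90,"mx":[22,56,2,60,33],"p":{"sm":44,"wkc":5},"rg":63,"y":{"nk":49,"puf":58,"wul":83}}
After op 7 (add /gc/4 86): {"gc":[80,99,82,39,86,68],"i":90,"mx":[22,56,2,60,33],"p":{"sm":44,"wkc":5},"rg":63,"y":{"nk":49,"puf":58,"wul":83}}
After op 8 (replace /mx/0 60): {"gc":[80,99,82,39,86,68],"i":90,"mx":[60,56,2,60,33],"p":{"sm":44,"wkc":5},"rg":63,"y":{"nk":49,"puf":58,"wul":83}}
After op 9 (replace /y/puf 41): {"gc":[80,99,82,39,86,68],"i":90,"mx":[60,56,2,60,33],"p":{"sm":44,"wkc":5},"rg":63,"y":{"nk":49,"puf":41,"wul":83}}
After op 10 (replace /p/wkc 39): {"gc":[80,99,82,39,86,68],"i":90,"mx":[60,56,2,60,33],"p":{"sm":44,"wkc":39},"rg":63,"y":{"nk":49,"puf":41,"wul":83}}
After op 11 (replace /gc/1 36): {"gc":[80,36,82,39,86,68],"i":90,"mx":[60,56,2,60,33],"p":{"sm":44,"wkc":39},"rg":63,"y":{"nk":49,"puf":41,"wul":83}}
After op 12 (add /gc/2 51): {"gc":[80,36,51,82,39,86,68],"i":90,"mx":[60,56,2,60,33],"p":{"sm":44,"wkc":39},"rg":63,"y":{"nk":49,"puf":41,"wul":83}}
Size at path /y: 3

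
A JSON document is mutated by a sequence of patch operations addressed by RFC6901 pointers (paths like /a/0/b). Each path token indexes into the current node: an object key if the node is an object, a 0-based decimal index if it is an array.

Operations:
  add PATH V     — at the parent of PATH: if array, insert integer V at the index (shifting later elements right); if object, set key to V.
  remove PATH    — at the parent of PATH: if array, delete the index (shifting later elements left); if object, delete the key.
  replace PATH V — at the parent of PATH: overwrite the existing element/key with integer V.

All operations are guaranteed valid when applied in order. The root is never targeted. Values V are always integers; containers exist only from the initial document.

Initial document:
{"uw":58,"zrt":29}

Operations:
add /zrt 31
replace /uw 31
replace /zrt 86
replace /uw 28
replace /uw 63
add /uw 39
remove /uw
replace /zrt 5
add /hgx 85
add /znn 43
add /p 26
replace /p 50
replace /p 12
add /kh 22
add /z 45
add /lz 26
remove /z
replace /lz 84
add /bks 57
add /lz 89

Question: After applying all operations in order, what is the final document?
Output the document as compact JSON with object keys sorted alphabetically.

After op 1 (add /zrt 31): {"uw":58,"zrt":31}
After op 2 (replace /uw 31): {"uw":31,"zrt":31}
After op 3 (replace /zrt 86): {"uw":31,"zrt":86}
After op 4 (replace /uw 28): {"uw":28,"zrt":86}
After op 5 (replace /uw 63): {"uw":63,"zrt":86}
After op 6 (add /uw 39): {"uw":39,"zrt":86}
After op 7 (remove /uw): {"zrt":86}
After op 8 (replace /zrt 5): {"zrt":5}
After op 9 (add /hgx 85): {"hgx":85,"zrt":5}
After op 10 (add /znn 43): {"hgx":85,"znn":43,"zrt":5}
After op 11 (add /p 26): {"hgx":85,"p":26,"znn":43,"zrt":5}
After op 12 (replace /p 50): {"hgx":85,"p":50,"znn":43,"zrt":5}
After op 13 (replace /p 12): {"hgx":85,"p":12,"znn":43,"zrt":5}
After op 14 (add /kh 22): {"hgx":85,"kh":22,"p":12,"znn":43,"zrt":5}
After op 15 (add /z 45): {"hgx":85,"kh":22,"p":12,"z":45,"znn":43,"zrt":5}
After op 16 (add /lz 26): {"hgx":85,"kh":22,"lz":26,"p":12,"z":45,"znn":43,"zrt":5}
After op 17 (remove /z): {"hgx":85,"kh":22,"lz":26,"p":12,"znn":43,"zrt":5}
After op 18 (replace /lz 84): {"hgx":85,"kh":22,"lz":84,"p":12,"znn":43,"zrt":5}
After op 19 (add /bks 57): {"bks":57,"hgx":85,"kh":22,"lz":84,"p":12,"znn":43,"zrt":5}
After op 20 (add /lz 89): {"bks":57,"hgx":85,"kh":22,"lz":89,"p":12,"znn":43,"zrt":5}

Answer: {"bks":57,"hgx":85,"kh":22,"lz":89,"p":12,"znn":43,"zrt":5}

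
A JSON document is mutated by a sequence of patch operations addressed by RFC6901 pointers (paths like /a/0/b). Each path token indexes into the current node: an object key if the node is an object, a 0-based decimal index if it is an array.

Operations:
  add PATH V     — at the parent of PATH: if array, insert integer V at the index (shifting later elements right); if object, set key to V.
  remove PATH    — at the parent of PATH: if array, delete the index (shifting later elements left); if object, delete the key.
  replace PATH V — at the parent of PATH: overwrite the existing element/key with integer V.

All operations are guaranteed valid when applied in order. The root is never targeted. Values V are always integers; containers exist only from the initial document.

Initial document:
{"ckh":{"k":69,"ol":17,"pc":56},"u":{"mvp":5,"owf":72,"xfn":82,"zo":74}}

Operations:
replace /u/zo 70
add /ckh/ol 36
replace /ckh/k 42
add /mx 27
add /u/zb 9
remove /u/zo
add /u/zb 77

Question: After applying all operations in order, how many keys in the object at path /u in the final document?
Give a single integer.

Answer: 4

Derivation:
After op 1 (replace /u/zo 70): {"ckh":{"k":69,"ol":17,"pc":56},"u":{"mvp":5,"owf":72,"xfn":82,"zo":70}}
After op 2 (add /ckh/ol 36): {"ckh":{"k":69,"ol":36,"pc":56},"u":{"mvp":5,"owf":72,"xfn":82,"zo":70}}
After op 3 (replace /ckh/k 42): {"ckh":{"k":42,"ol":36,"pc":56},"u":{"mvp":5,"owf":72,"xfn":82,"zo":70}}
After op 4 (add /mx 27): {"ckh":{"k":42,"ol":36,"pc":56},"mx":27,"u":{"mvp":5,"owf":72,"xfn":82,"zo":70}}
After op 5 (add /u/zb 9): {"ckh":{"k":42,"ol":36,"pc":56},"mx":27,"u":{"mvp":5,"owf":72,"xfn":82,"zb":9,"zo":70}}
After op 6 (remove /u/zo): {"ckh":{"k":42,"ol":36,"pc":56},"mx":27,"u":{"mvp":5,"owf":72,"xfn":82,"zb":9}}
After op 7 (add /u/zb 77): {"ckh":{"k":42,"ol":36,"pc":56},"mx":27,"u":{"mvp":5,"owf":72,"xfn":82,"zb":77}}
Size at path /u: 4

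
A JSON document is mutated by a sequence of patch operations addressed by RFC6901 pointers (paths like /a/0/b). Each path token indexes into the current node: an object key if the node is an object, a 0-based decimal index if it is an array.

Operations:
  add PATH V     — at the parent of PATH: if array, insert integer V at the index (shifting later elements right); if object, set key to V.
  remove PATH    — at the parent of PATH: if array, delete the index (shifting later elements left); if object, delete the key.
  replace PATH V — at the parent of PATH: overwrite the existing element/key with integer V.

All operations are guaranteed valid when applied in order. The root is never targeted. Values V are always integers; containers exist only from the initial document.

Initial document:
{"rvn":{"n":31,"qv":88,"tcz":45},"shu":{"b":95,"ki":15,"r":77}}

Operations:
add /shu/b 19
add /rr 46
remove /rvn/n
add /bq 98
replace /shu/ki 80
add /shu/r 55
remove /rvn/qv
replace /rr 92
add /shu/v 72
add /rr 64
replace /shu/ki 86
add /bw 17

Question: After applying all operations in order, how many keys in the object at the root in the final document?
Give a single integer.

After op 1 (add /shu/b 19): {"rvn":{"n":31,"qv":88,"tcz":45},"shu":{"b":19,"ki":15,"r":77}}
After op 2 (add /rr 46): {"rr":46,"rvn":{"n":31,"qv":88,"tcz":45},"shu":{"b":19,"ki":15,"r":77}}
After op 3 (remove /rvn/n): {"rr":46,"rvn":{"qv":88,"tcz":45},"shu":{"b":19,"ki":15,"r":77}}
After op 4 (add /bq 98): {"bq":98,"rr":46,"rvn":{"qv":88,"tcz":45},"shu":{"b":19,"ki":15,"r":77}}
After op 5 (replace /shu/ki 80): {"bq":98,"rr":46,"rvn":{"qv":88,"tcz":45},"shu":{"b":19,"ki":80,"r":77}}
After op 6 (add /shu/r 55): {"bq":98,"rr":46,"rvn":{"qv":88,"tcz":45},"shu":{"b":19,"ki":80,"r":55}}
After op 7 (remove /rvn/qv): {"bq":98,"rr":46,"rvn":{"tcz":45},"shu":{"b":19,"ki":80,"r":55}}
After op 8 (replace /rr 92): {"bq":98,"rr":92,"rvn":{"tcz":45},"shu":{"b":19,"ki":80,"r":55}}
After op 9 (add /shu/v 72): {"bq":98,"rr":92,"rvn":{"tcz":45},"shu":{"b":19,"ki":80,"r":55,"v":72}}
After op 10 (add /rr 64): {"bq":98,"rr":64,"rvn":{"tcz":45},"shu":{"b":19,"ki":80,"r":55,"v":72}}
After op 11 (replace /shu/ki 86): {"bq":98,"rr":64,"rvn":{"tcz":45},"shu":{"b":19,"ki":86,"r":55,"v":72}}
After op 12 (add /bw 17): {"bq":98,"bw":17,"rr":64,"rvn":{"tcz":45},"shu":{"b":19,"ki":86,"r":55,"v":72}}
Size at the root: 5

Answer: 5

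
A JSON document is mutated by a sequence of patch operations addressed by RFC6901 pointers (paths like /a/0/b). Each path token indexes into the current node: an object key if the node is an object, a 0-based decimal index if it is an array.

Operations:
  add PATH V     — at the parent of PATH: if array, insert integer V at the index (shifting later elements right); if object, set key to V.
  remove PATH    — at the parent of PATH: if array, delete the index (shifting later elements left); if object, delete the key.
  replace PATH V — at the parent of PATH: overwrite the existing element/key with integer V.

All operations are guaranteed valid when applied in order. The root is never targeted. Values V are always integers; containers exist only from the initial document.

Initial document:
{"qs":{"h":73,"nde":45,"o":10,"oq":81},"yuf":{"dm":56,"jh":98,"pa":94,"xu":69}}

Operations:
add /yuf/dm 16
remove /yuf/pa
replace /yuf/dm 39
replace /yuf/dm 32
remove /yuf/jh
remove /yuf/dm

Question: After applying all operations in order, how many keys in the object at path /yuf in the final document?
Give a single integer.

After op 1 (add /yuf/dm 16): {"qs":{"h":73,"nde":45,"o":10,"oq":81},"yuf":{"dm":16,"jh":98,"pa":94,"xu":69}}
After op 2 (remove /yuf/pa): {"qs":{"h":73,"nde":45,"o":10,"oq":81},"yuf":{"dm":16,"jh":98,"xu":69}}
After op 3 (replace /yuf/dm 39): {"qs":{"h":73,"nde":45,"o":10,"oq":81},"yuf":{"dm":39,"jh":98,"xu":69}}
After op 4 (replace /yuf/dm 32): {"qs":{"h":73,"nde":45,"o":10,"oq":81},"yuf":{"dm":32,"jh":98,"xu":69}}
After op 5 (remove /yuf/jh): {"qs":{"h":73,"nde":45,"o":10,"oq":81},"yuf":{"dm":32,"xu":69}}
After op 6 (remove /yuf/dm): {"qs":{"h":73,"nde":45,"o":10,"oq":81},"yuf":{"xu":69}}
Size at path /yuf: 1

Answer: 1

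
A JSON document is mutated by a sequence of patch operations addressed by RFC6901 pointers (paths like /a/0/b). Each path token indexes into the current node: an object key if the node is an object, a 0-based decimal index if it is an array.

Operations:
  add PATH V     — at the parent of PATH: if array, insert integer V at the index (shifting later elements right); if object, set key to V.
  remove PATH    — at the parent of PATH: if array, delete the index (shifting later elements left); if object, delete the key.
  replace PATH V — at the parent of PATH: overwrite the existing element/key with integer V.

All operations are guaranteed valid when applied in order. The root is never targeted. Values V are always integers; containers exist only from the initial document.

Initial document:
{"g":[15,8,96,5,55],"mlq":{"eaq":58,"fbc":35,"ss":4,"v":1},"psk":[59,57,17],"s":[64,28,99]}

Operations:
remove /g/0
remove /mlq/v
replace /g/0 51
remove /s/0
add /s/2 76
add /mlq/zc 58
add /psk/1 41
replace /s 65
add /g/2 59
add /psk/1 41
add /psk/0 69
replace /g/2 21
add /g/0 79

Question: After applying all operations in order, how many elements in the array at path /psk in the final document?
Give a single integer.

After op 1 (remove /g/0): {"g":[8,96,5,55],"mlq":{"eaq":58,"fbc":35,"ss":4,"v":1},"psk":[59,57,17],"s":[64,28,99]}
After op 2 (remove /mlq/v): {"g":[8,96,5,55],"mlq":{"eaq":58,"fbc":35,"ss":4},"psk":[59,57,17],"s":[64,28,99]}
After op 3 (replace /g/0 51): {"g":[51,96,5,55],"mlq":{"eaq":58,"fbc":35,"ss":4},"psk":[59,57,17],"s":[64,28,99]}
After op 4 (remove /s/0): {"g":[51,96,5,55],"mlq":{"eaq":58,"fbc":35,"ss":4},"psk":[59,57,17],"s":[28,99]}
After op 5 (add /s/2 76): {"g":[51,96,5,55],"mlq":{"eaq":58,"fbc":35,"ss":4},"psk":[59,57,17],"s":[28,99,76]}
After op 6 (add /mlq/zc 58): {"g":[51,96,5,55],"mlq":{"eaq":58,"fbc":35,"ss":4,"zc":58},"psk":[59,57,17],"s":[28,99,76]}
After op 7 (add /psk/1 41): {"g":[51,96,5,55],"mlq":{"eaq":58,"fbc":35,"ss":4,"zc":58},"psk":[59,41,57,17],"s":[28,99,76]}
After op 8 (replace /s 65): {"g":[51,96,5,55],"mlq":{"eaq":58,"fbc":35,"ss":4,"zc":58},"psk":[59,41,57,17],"s":65}
After op 9 (add /g/2 59): {"g":[51,96,59,5,55],"mlq":{"eaq":58,"fbc":35,"ss":4,"zc":58},"psk":[59,41,57,17],"s":65}
After op 10 (add /psk/1 41): {"g":[51,96,59,5,55],"mlq":{"eaq":58,"fbc":35,"ss":4,"zc":58},"psk":[59,41,41,57,17],"s":65}
After op 11 (add /psk/0 69): {"g":[51,96,59,5,55],"mlq":{"eaq":58,"fbc":35,"ss":4,"zc":58},"psk":[69,59,41,41,57,17],"s":65}
After op 12 (replace /g/2 21): {"g":[51,96,21,5,55],"mlq":{"eaq":58,"fbc":35,"ss":4,"zc":58},"psk":[69,59,41,41,57,17],"s":65}
After op 13 (add /g/0 79): {"g":[79,51,96,21,5,55],"mlq":{"eaq":58,"fbc":35,"ss":4,"zc":58},"psk":[69,59,41,41,57,17],"s":65}
Size at path /psk: 6

Answer: 6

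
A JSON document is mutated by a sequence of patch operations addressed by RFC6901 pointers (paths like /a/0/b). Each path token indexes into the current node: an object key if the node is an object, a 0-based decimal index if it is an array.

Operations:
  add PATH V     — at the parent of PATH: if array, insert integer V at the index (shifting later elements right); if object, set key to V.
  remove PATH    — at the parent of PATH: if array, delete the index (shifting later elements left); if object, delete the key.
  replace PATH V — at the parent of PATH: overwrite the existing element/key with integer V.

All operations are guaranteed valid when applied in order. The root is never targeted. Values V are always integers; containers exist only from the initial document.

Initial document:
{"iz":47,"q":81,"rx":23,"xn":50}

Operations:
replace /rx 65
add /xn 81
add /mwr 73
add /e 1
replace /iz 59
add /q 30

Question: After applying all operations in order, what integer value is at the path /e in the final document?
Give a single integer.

Answer: 1

Derivation:
After op 1 (replace /rx 65): {"iz":47,"q":81,"rx":65,"xn":50}
After op 2 (add /xn 81): {"iz":47,"q":81,"rx":65,"xn":81}
After op 3 (add /mwr 73): {"iz":47,"mwr":73,"q":81,"rx":65,"xn":81}
After op 4 (add /e 1): {"e":1,"iz":47,"mwr":73,"q":81,"rx":65,"xn":81}
After op 5 (replace /iz 59): {"e":1,"iz":59,"mwr":73,"q":81,"rx":65,"xn":81}
After op 6 (add /q 30): {"e":1,"iz":59,"mwr":73,"q":30,"rx":65,"xn":81}
Value at /e: 1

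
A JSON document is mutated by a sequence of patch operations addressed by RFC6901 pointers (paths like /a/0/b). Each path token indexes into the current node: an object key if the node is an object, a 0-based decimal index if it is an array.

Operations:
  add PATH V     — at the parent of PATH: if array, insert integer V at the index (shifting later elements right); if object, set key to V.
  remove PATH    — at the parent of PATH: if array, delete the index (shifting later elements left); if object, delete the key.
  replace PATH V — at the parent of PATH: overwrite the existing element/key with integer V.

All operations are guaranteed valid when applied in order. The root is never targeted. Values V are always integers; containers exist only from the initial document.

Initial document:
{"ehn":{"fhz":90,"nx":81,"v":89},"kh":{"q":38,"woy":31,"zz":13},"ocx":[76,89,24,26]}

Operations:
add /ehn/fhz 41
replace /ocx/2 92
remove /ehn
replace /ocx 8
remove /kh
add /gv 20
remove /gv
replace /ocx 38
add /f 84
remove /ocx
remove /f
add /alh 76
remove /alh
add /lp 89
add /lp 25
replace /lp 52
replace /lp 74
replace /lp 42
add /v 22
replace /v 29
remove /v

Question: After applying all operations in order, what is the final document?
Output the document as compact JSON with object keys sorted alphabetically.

After op 1 (add /ehn/fhz 41): {"ehn":{"fhz":41,"nx":81,"v":89},"kh":{"q":38,"woy":31,"zz":13},"ocx":[76,89,24,26]}
After op 2 (replace /ocx/2 92): {"ehn":{"fhz":41,"nx":81,"v":89},"kh":{"q":38,"woy":31,"zz":13},"ocx":[76,89,92,26]}
After op 3 (remove /ehn): {"kh":{"q":38,"woy":31,"zz":13},"ocx":[76,89,92,26]}
After op 4 (replace /ocx 8): {"kh":{"q":38,"woy":31,"zz":13},"ocx":8}
After op 5 (remove /kh): {"ocx":8}
After op 6 (add /gv 20): {"gv":20,"ocx":8}
After op 7 (remove /gv): {"ocx":8}
After op 8 (replace /ocx 38): {"ocx":38}
After op 9 (add /f 84): {"f":84,"ocx":38}
After op 10 (remove /ocx): {"f":84}
After op 11 (remove /f): {}
After op 12 (add /alh 76): {"alh":76}
After op 13 (remove /alh): {}
After op 14 (add /lp 89): {"lp":89}
After op 15 (add /lp 25): {"lp":25}
After op 16 (replace /lp 52): {"lp":52}
After op 17 (replace /lp 74): {"lp":74}
After op 18 (replace /lp 42): {"lp":42}
After op 19 (add /v 22): {"lp":42,"v":22}
After op 20 (replace /v 29): {"lp":42,"v":29}
After op 21 (remove /v): {"lp":42}

Answer: {"lp":42}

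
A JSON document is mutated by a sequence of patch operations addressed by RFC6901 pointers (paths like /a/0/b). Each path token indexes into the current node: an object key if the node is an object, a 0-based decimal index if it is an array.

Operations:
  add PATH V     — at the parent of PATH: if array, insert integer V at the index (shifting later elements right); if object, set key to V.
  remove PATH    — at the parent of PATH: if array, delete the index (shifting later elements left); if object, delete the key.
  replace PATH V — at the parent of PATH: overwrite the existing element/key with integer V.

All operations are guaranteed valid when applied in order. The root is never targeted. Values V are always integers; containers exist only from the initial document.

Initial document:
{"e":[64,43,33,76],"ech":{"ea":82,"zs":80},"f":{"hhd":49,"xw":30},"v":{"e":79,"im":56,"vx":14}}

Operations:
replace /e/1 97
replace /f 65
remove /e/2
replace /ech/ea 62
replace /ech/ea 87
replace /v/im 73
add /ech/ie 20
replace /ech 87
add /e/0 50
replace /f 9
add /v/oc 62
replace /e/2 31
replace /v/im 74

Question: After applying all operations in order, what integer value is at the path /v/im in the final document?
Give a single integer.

Answer: 74

Derivation:
After op 1 (replace /e/1 97): {"e":[64,97,33,76],"ech":{"ea":82,"zs":80},"f":{"hhd":49,"xw":30},"v":{"e":79,"im":56,"vx":14}}
After op 2 (replace /f 65): {"e":[64,97,33,76],"ech":{"ea":82,"zs":80},"f":65,"v":{"e":79,"im":56,"vx":14}}
After op 3 (remove /e/2): {"e":[64,97,76],"ech":{"ea":82,"zs":80},"f":65,"v":{"e":79,"im":56,"vx":14}}
After op 4 (replace /ech/ea 62): {"e":[64,97,76],"ech":{"ea":62,"zs":80},"f":65,"v":{"e":79,"im":56,"vx":14}}
After op 5 (replace /ech/ea 87): {"e":[64,97,76],"ech":{"ea":87,"zs":80},"f":65,"v":{"e":79,"im":56,"vx":14}}
After op 6 (replace /v/im 73): {"e":[64,97,76],"ech":{"ea":87,"zs":80},"f":65,"v":{"e":79,"im":73,"vx":14}}
After op 7 (add /ech/ie 20): {"e":[64,97,76],"ech":{"ea":87,"ie":20,"zs":80},"f":65,"v":{"e":79,"im":73,"vx":14}}
After op 8 (replace /ech 87): {"e":[64,97,76],"ech":87,"f":65,"v":{"e":79,"im":73,"vx":14}}
After op 9 (add /e/0 50): {"e":[50,64,97,76],"ech":87,"f":65,"v":{"e":79,"im":73,"vx":14}}
After op 10 (replace /f 9): {"e":[50,64,97,76],"ech":87,"f":9,"v":{"e":79,"im":73,"vx":14}}
After op 11 (add /v/oc 62): {"e":[50,64,97,76],"ech":87,"f":9,"v":{"e":79,"im":73,"oc":62,"vx":14}}
After op 12 (replace /e/2 31): {"e":[50,64,31,76],"ech":87,"f":9,"v":{"e":79,"im":73,"oc":62,"vx":14}}
After op 13 (replace /v/im 74): {"e":[50,64,31,76],"ech":87,"f":9,"v":{"e":79,"im":74,"oc":62,"vx":14}}
Value at /v/im: 74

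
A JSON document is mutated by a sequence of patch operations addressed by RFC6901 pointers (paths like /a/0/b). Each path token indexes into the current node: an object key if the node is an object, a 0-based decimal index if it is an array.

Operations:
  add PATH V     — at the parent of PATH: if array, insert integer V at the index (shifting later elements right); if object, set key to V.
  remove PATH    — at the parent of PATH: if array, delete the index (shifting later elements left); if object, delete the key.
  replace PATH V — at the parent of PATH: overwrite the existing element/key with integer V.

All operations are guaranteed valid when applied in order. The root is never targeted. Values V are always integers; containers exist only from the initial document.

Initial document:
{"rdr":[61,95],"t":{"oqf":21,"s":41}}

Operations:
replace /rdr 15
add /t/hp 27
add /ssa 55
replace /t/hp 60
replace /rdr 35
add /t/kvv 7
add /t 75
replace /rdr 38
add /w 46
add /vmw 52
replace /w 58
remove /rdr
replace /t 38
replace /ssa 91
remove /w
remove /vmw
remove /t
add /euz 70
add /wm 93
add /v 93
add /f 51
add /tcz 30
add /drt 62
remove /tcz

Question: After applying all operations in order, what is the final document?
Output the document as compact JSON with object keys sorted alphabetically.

Answer: {"drt":62,"euz":70,"f":51,"ssa":91,"v":93,"wm":93}

Derivation:
After op 1 (replace /rdr 15): {"rdr":15,"t":{"oqf":21,"s":41}}
After op 2 (add /t/hp 27): {"rdr":15,"t":{"hp":27,"oqf":21,"s":41}}
After op 3 (add /ssa 55): {"rdr":15,"ssa":55,"t":{"hp":27,"oqf":21,"s":41}}
After op 4 (replace /t/hp 60): {"rdr":15,"ssa":55,"t":{"hp":60,"oqf":21,"s":41}}
After op 5 (replace /rdr 35): {"rdr":35,"ssa":55,"t":{"hp":60,"oqf":21,"s":41}}
After op 6 (add /t/kvv 7): {"rdr":35,"ssa":55,"t":{"hp":60,"kvv":7,"oqf":21,"s":41}}
After op 7 (add /t 75): {"rdr":35,"ssa":55,"t":75}
After op 8 (replace /rdr 38): {"rdr":38,"ssa":55,"t":75}
After op 9 (add /w 46): {"rdr":38,"ssa":55,"t":75,"w":46}
After op 10 (add /vmw 52): {"rdr":38,"ssa":55,"t":75,"vmw":52,"w":46}
After op 11 (replace /w 58): {"rdr":38,"ssa":55,"t":75,"vmw":52,"w":58}
After op 12 (remove /rdr): {"ssa":55,"t":75,"vmw":52,"w":58}
After op 13 (replace /t 38): {"ssa":55,"t":38,"vmw":52,"w":58}
After op 14 (replace /ssa 91): {"ssa":91,"t":38,"vmw":52,"w":58}
After op 15 (remove /w): {"ssa":91,"t":38,"vmw":52}
After op 16 (remove /vmw): {"ssa":91,"t":38}
After op 17 (remove /t): {"ssa":91}
After op 18 (add /euz 70): {"euz":70,"ssa":91}
After op 19 (add /wm 93): {"euz":70,"ssa":91,"wm":93}
After op 20 (add /v 93): {"euz":70,"ssa":91,"v":93,"wm":93}
After op 21 (add /f 51): {"euz":70,"f":51,"ssa":91,"v":93,"wm":93}
After op 22 (add /tcz 30): {"euz":70,"f":51,"ssa":91,"tcz":30,"v":93,"wm":93}
After op 23 (add /drt 62): {"drt":62,"euz":70,"f":51,"ssa":91,"tcz":30,"v":93,"wm":93}
After op 24 (remove /tcz): {"drt":62,"euz":70,"f":51,"ssa":91,"v":93,"wm":93}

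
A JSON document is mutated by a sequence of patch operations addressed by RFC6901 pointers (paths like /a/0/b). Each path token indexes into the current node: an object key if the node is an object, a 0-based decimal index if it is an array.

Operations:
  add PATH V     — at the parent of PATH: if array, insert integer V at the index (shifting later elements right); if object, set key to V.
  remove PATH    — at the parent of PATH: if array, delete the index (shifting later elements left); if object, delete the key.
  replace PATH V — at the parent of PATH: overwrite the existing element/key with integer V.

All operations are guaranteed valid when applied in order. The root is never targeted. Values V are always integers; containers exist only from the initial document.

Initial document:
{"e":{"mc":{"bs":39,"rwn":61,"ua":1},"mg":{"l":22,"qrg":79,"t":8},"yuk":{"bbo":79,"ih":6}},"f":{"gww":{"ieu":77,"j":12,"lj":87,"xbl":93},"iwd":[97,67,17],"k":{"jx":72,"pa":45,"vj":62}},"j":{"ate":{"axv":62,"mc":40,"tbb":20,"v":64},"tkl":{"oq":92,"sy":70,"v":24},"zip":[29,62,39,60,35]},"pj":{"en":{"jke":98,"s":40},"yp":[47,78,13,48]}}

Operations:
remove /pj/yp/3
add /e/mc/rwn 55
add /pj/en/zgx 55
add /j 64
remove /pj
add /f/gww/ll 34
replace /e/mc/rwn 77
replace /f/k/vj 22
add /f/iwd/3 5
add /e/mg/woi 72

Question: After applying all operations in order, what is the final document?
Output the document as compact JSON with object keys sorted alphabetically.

Answer: {"e":{"mc":{"bs":39,"rwn":77,"ua":1},"mg":{"l":22,"qrg":79,"t":8,"woi":72},"yuk":{"bbo":79,"ih":6}},"f":{"gww":{"ieu":77,"j":12,"lj":87,"ll":34,"xbl":93},"iwd":[97,67,17,5],"k":{"jx":72,"pa":45,"vj":22}},"j":64}

Derivation:
After op 1 (remove /pj/yp/3): {"e":{"mc":{"bs":39,"rwn":61,"ua":1},"mg":{"l":22,"qrg":79,"t":8},"yuk":{"bbo":79,"ih":6}},"f":{"gww":{"ieu":77,"j":12,"lj":87,"xbl":93},"iwd":[97,67,17],"k":{"jx":72,"pa":45,"vj":62}},"j":{"ate":{"axv":62,"mc":40,"tbb":20,"v":64},"tkl":{"oq":92,"sy":70,"v":24},"zip":[29,62,39,60,35]},"pj":{"en":{"jke":98,"s":40},"yp":[47,78,13]}}
After op 2 (add /e/mc/rwn 55): {"e":{"mc":{"bs":39,"rwn":55,"ua":1},"mg":{"l":22,"qrg":79,"t":8},"yuk":{"bbo":79,"ih":6}},"f":{"gww":{"ieu":77,"j":12,"lj":87,"xbl":93},"iwd":[97,67,17],"k":{"jx":72,"pa":45,"vj":62}},"j":{"ate":{"axv":62,"mc":40,"tbb":20,"v":64},"tkl":{"oq":92,"sy":70,"v":24},"zip":[29,62,39,60,35]},"pj":{"en":{"jke":98,"s":40},"yp":[47,78,13]}}
After op 3 (add /pj/en/zgx 55): {"e":{"mc":{"bs":39,"rwn":55,"ua":1},"mg":{"l":22,"qrg":79,"t":8},"yuk":{"bbo":79,"ih":6}},"f":{"gww":{"ieu":77,"j":12,"lj":87,"xbl":93},"iwd":[97,67,17],"k":{"jx":72,"pa":45,"vj":62}},"j":{"ate":{"axv":62,"mc":40,"tbb":20,"v":64},"tkl":{"oq":92,"sy":70,"v":24},"zip":[29,62,39,60,35]},"pj":{"en":{"jke":98,"s":40,"zgx":55},"yp":[47,78,13]}}
After op 4 (add /j 64): {"e":{"mc":{"bs":39,"rwn":55,"ua":1},"mg":{"l":22,"qrg":79,"t":8},"yuk":{"bbo":79,"ih":6}},"f":{"gww":{"ieu":77,"j":12,"lj":87,"xbl":93},"iwd":[97,67,17],"k":{"jx":72,"pa":45,"vj":62}},"j":64,"pj":{"en":{"jke":98,"s":40,"zgx":55},"yp":[47,78,13]}}
After op 5 (remove /pj): {"e":{"mc":{"bs":39,"rwn":55,"ua":1},"mg":{"l":22,"qrg":79,"t":8},"yuk":{"bbo":79,"ih":6}},"f":{"gww":{"ieu":77,"j":12,"lj":87,"xbl":93},"iwd":[97,67,17],"k":{"jx":72,"pa":45,"vj":62}},"j":64}
After op 6 (add /f/gww/ll 34): {"e":{"mc":{"bs":39,"rwn":55,"ua":1},"mg":{"l":22,"qrg":79,"t":8},"yuk":{"bbo":79,"ih":6}},"f":{"gww":{"ieu":77,"j":12,"lj":87,"ll":34,"xbl":93},"iwd":[97,67,17],"k":{"jx":72,"pa":45,"vj":62}},"j":64}
After op 7 (replace /e/mc/rwn 77): {"e":{"mc":{"bs":39,"rwn":77,"ua":1},"mg":{"l":22,"qrg":79,"t":8},"yuk":{"bbo":79,"ih":6}},"f":{"gww":{"ieu":77,"j":12,"lj":87,"ll":34,"xbl":93},"iwd":[97,67,17],"k":{"jx":72,"pa":45,"vj":62}},"j":64}
After op 8 (replace /f/k/vj 22): {"e":{"mc":{"bs":39,"rwn":77,"ua":1},"mg":{"l":22,"qrg":79,"t":8},"yuk":{"bbo":79,"ih":6}},"f":{"gww":{"ieu":77,"j":12,"lj":87,"ll":34,"xbl":93},"iwd":[97,67,17],"k":{"jx":72,"pa":45,"vj":22}},"j":64}
After op 9 (add /f/iwd/3 5): {"e":{"mc":{"bs":39,"rwn":77,"ua":1},"mg":{"l":22,"qrg":79,"t":8},"yuk":{"bbo":79,"ih":6}},"f":{"gww":{"ieu":77,"j":12,"lj":87,"ll":34,"xbl":93},"iwd":[97,67,17,5],"k":{"jx":72,"pa":45,"vj":22}},"j":64}
After op 10 (add /e/mg/woi 72): {"e":{"mc":{"bs":39,"rwn":77,"ua":1},"mg":{"l":22,"qrg":79,"t":8,"woi":72},"yuk":{"bbo":79,"ih":6}},"f":{"gww":{"ieu":77,"j":12,"lj":87,"ll":34,"xbl":93},"iwd":[97,67,17,5],"k":{"jx":72,"pa":45,"vj":22}},"j":64}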